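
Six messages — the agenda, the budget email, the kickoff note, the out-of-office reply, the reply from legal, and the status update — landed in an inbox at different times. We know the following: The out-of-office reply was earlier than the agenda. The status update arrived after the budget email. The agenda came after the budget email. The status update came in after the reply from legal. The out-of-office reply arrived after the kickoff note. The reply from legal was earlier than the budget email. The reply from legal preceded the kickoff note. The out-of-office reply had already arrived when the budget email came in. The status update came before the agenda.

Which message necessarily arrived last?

the agenda

Every other message has a chain of constraints placing it before the agenda, so the agenda is last.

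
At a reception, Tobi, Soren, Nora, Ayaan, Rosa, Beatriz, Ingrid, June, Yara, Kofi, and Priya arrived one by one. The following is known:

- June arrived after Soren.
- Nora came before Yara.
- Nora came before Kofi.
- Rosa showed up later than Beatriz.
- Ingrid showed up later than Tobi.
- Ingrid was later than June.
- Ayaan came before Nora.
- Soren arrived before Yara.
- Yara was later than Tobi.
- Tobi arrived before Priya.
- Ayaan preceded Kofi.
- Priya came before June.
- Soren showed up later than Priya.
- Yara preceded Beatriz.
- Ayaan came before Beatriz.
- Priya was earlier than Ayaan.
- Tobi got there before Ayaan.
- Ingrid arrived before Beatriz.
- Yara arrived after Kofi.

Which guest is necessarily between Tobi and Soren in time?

Tracing the constraints gives Tobi → Priya → Soren, so Priya sits after Tobi and before Soren.
No other guest is forced both after Tobi and before Soren.

Priya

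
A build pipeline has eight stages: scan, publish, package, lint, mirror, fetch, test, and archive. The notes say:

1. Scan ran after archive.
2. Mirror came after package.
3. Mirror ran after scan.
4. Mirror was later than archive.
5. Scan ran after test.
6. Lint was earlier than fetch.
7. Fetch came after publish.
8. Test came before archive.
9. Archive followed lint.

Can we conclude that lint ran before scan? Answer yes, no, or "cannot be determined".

Chain the constraints: lint → archive → scan. Each link is directly stated, so lint comes before scan.

yes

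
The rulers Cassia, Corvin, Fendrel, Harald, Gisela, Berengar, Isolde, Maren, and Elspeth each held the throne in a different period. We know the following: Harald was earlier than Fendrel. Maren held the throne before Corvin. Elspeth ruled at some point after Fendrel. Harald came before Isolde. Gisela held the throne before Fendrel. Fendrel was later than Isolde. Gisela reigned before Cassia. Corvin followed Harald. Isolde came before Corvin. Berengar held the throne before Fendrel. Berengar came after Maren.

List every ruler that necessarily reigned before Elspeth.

Directly stated before Elspeth: Fendrel.
Berengar reaches Elspeth via Berengar → Fendrel → Elspeth.
Gisela reaches Elspeth via Gisela → Fendrel → Elspeth.
Harald reaches Elspeth via Harald → Fendrel → Elspeth.
Likewise Isolde and Maren each reach Elspeth by chaining the stated constraints.

Berengar, Fendrel, Gisela, Harald, Isolde, Maren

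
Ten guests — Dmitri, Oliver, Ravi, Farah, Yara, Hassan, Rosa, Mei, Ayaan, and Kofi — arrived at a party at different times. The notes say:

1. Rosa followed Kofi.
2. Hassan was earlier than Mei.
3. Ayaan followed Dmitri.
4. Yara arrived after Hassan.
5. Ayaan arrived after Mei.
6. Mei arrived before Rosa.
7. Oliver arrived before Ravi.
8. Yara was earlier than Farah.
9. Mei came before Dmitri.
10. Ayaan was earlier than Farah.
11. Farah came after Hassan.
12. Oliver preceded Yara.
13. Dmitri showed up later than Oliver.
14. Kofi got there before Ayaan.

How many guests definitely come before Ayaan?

5

Directly stated before Ayaan: Dmitri, Kofi, and Mei.
Hassan reaches Ayaan via Hassan → Mei → Ayaan.
Oliver reaches Ayaan via Oliver → Dmitri → Ayaan.
No chain forces Rosa (or any of the others) ahead of Ayaan.
That's Dmitri, Hassan, Kofi, Mei, and Oliver — 5 in all.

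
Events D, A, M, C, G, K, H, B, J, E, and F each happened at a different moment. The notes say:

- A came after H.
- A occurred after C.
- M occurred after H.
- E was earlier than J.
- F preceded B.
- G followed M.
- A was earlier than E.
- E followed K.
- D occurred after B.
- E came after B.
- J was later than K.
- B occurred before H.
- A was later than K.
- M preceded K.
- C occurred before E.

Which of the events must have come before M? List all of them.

Directly stated before M: H.
B reaches M via B → H → M.
F reaches M via F → B → H → M.

B, F, H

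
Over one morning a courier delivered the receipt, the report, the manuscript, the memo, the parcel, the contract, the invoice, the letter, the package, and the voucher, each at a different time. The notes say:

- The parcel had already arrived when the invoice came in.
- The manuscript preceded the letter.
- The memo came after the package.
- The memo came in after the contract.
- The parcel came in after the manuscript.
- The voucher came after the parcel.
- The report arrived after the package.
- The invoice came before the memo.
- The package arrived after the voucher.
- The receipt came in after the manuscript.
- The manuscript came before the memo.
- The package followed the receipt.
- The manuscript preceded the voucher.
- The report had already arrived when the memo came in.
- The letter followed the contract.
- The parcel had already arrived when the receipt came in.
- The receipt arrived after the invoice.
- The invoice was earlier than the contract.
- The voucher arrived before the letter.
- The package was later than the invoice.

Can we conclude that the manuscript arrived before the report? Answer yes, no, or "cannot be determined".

Chain the constraints: the manuscript → the receipt → the package → the report. Each link is directly stated, so the manuscript comes before the report.

yes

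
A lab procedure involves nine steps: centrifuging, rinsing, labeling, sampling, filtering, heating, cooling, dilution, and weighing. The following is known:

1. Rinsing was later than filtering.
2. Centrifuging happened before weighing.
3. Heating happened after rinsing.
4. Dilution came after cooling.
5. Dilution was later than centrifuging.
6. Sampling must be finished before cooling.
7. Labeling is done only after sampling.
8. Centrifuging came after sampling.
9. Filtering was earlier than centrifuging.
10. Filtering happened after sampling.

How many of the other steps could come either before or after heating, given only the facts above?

5

Forced before heating: filtering, rinsing, and sampling.
That leaves centrifuging, cooling, dilution, labeling, and weighing with no forced order relative to heating — 5.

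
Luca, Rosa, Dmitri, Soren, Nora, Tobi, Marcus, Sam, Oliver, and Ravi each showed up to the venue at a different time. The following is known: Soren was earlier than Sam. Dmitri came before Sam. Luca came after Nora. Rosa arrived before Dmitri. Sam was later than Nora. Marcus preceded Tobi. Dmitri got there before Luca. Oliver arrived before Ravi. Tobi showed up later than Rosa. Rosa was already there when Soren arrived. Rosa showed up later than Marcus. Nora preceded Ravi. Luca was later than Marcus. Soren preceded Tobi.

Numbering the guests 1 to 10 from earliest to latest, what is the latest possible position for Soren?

8

Soren must come before Sam and Tobi — 2 guests forced after them.
Everything else can be placed before Soren in some valid order, so Soren can sit as late as position 10 − 2 = 8.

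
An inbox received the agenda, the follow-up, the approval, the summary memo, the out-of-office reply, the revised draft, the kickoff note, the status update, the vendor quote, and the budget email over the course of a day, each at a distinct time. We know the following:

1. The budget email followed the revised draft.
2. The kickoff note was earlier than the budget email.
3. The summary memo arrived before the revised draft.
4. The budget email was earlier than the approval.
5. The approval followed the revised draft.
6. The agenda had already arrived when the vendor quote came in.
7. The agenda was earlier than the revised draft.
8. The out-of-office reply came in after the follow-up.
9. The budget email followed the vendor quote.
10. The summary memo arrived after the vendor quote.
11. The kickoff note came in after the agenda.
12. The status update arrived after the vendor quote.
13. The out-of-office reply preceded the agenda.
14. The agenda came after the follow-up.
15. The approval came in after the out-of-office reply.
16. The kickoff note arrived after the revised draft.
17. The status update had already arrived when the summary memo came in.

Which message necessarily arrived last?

the approval

Every other message has a chain of constraints placing it before the approval, so the approval is last.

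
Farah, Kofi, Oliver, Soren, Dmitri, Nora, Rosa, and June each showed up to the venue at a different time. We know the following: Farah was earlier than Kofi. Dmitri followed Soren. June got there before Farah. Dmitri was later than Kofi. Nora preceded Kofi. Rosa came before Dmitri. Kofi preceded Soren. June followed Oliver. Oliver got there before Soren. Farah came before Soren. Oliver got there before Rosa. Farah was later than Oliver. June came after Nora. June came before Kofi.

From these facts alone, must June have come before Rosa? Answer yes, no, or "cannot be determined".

cannot be determined

No chain of stated constraints runs from June to Rosa, and none runs from Rosa to June either.
So the relative order of June and Rosa is not fixed by the given facts.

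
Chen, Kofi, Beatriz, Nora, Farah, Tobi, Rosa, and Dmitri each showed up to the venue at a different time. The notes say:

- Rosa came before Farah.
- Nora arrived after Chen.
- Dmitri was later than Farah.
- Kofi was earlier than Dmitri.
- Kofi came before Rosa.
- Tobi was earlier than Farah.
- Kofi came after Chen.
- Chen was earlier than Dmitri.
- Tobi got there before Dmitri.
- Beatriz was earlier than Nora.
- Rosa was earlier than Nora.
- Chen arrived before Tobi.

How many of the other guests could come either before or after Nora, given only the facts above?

3

Forced before Nora: Beatriz, Chen, Kofi, and Rosa.
That leaves Dmitri, Farah, and Tobi with no forced order relative to Nora — 3.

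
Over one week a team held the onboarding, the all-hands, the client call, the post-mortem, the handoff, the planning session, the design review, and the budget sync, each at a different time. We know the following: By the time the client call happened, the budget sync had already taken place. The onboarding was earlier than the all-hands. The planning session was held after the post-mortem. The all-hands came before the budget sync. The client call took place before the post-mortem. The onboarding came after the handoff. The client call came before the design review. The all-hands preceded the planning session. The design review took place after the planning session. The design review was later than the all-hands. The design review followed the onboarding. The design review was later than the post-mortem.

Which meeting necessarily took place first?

The handoff has a chain of constraints placing it before every other meeting, so the handoff must be first.

the handoff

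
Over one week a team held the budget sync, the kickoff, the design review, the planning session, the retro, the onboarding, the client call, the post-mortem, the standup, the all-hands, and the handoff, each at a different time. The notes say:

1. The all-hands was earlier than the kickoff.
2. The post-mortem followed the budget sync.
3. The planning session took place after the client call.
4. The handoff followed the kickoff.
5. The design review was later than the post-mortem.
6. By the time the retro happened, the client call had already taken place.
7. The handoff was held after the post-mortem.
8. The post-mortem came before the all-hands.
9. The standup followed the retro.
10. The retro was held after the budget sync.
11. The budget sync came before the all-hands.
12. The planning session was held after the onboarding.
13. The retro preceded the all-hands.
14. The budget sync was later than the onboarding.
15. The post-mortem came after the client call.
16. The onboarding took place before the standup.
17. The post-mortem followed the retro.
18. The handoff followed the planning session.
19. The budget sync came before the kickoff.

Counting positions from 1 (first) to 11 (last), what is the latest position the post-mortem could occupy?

7

The post-mortem must come before the all-hands, the design review, the handoff, and the kickoff — 4 meetings forced after it.
Everything else can be placed before the post-mortem in some valid order, so the post-mortem can sit as late as position 11 − 4 = 7.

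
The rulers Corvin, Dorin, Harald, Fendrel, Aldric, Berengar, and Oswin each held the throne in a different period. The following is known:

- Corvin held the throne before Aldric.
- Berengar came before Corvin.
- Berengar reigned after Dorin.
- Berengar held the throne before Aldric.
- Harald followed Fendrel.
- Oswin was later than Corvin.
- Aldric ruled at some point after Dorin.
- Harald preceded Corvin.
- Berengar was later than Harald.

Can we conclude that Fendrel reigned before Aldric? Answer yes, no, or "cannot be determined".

Chain the constraints: Fendrel → Harald → Corvin → Aldric. Each link is directly stated, so Fendrel comes before Aldric.

yes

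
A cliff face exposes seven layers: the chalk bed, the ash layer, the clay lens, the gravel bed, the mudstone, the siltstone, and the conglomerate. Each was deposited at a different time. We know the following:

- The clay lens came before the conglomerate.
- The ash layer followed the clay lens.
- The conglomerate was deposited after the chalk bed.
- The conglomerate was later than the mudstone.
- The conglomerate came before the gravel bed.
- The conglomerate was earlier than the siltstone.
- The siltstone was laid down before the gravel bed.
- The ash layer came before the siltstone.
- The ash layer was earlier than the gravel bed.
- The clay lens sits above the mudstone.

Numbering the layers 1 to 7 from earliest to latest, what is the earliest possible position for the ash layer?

The clay lens and the mudstone must both come before the ash layer — 2 forced predecessors.
Nothing else is forced ahead of the ash layer, so its earliest slot is position 2 + 1 = 3.

3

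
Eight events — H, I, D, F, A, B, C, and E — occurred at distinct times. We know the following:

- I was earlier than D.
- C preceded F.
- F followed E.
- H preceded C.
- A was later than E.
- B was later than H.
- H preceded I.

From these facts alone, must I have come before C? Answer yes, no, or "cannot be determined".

cannot be determined

No chain of stated constraints runs from I to C, and none runs from C to I either.
So the relative order of I and C is not fixed by the given facts.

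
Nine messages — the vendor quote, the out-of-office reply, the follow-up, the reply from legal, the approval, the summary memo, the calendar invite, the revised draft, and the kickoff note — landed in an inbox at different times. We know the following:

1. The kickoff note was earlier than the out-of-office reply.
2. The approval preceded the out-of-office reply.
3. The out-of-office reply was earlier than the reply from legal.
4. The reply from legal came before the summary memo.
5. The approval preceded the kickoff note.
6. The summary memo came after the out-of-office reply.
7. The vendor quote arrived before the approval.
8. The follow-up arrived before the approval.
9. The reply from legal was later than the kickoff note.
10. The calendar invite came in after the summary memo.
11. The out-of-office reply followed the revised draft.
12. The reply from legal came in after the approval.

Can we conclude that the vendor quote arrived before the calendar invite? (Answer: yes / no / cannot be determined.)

yes

Chain the constraints: the vendor quote → the approval → the out-of-office reply → the summary memo → the calendar invite. Each link is directly stated, so the vendor quote comes before the calendar invite.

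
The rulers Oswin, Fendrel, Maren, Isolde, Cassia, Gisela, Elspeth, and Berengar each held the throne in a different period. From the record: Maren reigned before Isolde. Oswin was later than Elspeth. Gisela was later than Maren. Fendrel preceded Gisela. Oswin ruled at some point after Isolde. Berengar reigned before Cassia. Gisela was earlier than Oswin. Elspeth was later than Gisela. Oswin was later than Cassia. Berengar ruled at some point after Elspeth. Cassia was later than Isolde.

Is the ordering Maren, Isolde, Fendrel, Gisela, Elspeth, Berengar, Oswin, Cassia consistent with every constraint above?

no

The constraints require Cassia before Oswin, but in the proposed sequence Oswin appears ahead of Cassia. That one violation is enough.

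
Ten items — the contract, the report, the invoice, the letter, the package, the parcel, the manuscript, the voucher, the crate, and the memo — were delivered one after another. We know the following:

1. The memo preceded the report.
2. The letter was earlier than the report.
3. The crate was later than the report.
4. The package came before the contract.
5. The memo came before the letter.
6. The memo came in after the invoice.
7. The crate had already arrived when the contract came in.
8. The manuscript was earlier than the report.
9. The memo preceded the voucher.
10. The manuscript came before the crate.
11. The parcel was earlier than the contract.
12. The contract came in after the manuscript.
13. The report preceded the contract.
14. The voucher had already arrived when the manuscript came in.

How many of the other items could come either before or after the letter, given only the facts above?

Forced before the letter: the invoice and the memo; forced after the letter: the contract, the crate, and the report.
That leaves the manuscript, the package, the parcel, and the voucher with no forced order relative to the letter — 4.

4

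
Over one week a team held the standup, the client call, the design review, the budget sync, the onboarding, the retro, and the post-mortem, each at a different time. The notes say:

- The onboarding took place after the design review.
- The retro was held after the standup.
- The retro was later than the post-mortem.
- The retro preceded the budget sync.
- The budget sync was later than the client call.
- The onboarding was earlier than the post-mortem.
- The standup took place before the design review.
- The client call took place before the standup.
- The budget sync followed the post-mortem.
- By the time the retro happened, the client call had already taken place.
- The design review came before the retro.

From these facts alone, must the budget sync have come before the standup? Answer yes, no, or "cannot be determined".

no

Tracing the constraints gives the standup → the retro → the budget sync, so the standup must come before the budget sync.
That means the budget sync cannot be before the standup.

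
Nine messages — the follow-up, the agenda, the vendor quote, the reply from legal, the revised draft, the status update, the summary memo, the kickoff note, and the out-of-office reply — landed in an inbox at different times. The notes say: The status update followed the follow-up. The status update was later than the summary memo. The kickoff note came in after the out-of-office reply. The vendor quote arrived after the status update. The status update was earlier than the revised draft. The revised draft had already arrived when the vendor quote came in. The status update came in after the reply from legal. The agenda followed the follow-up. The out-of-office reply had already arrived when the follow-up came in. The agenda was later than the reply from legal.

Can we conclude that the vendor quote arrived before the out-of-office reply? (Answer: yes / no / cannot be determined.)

no

Tracing the constraints gives the out-of-office reply → the follow-up → the status update → the vendor quote, so the out-of-office reply must come before the vendor quote.
That means the vendor quote cannot be before the out-of-office reply.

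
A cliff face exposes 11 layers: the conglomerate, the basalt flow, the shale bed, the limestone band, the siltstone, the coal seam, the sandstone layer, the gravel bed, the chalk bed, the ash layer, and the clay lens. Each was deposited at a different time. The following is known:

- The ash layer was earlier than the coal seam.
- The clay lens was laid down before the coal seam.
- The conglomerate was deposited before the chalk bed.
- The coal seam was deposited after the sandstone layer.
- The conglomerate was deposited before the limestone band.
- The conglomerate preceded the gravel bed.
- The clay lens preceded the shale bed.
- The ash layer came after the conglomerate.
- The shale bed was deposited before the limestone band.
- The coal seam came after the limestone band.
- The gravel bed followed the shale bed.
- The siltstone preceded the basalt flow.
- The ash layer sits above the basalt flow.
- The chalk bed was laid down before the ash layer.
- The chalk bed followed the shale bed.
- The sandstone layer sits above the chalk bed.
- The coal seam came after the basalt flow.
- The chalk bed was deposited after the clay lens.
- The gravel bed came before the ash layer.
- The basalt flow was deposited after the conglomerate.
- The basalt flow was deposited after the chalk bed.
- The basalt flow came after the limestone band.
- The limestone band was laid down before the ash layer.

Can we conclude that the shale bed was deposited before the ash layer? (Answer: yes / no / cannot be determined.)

yes

Chain the constraints: the shale bed → the chalk bed → the ash layer. Each link is directly stated, so the shale bed comes before the ash layer.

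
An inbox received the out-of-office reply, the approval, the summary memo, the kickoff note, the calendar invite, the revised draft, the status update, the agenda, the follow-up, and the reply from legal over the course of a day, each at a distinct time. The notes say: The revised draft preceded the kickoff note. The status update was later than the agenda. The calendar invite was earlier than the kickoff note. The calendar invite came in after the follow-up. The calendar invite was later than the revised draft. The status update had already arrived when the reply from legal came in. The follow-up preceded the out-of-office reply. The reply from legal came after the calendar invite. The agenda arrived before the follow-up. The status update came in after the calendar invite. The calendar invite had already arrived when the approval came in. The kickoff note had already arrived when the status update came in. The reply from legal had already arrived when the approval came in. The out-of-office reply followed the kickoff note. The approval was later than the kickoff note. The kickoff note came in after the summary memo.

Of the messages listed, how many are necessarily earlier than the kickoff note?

5

Directly stated before the kickoff note: the calendar invite, the revised draft, and the summary memo.
The agenda reaches the kickoff note via the agenda → the follow-up → the calendar invite → the kickoff note.
The follow-up reaches the kickoff note via the follow-up → the calendar invite → the kickoff note.
No chain forces the reply from legal (or any of the others) ahead of the kickoff note.
That's the agenda, the calendar invite, the follow-up, the revised draft, and the summary memo — 5 in all.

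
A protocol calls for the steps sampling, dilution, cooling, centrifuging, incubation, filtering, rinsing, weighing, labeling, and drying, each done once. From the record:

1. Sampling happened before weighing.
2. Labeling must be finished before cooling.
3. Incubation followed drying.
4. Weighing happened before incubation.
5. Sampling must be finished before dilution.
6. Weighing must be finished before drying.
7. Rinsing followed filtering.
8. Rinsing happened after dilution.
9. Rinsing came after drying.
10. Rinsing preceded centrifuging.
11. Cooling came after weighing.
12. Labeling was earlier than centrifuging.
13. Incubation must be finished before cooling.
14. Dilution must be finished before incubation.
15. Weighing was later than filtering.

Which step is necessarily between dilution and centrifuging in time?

rinsing

Tracing the constraints gives dilution → rinsing → centrifuging, so rinsing sits after dilution and before centrifuging.
No other step is forced both after dilution and before centrifuging.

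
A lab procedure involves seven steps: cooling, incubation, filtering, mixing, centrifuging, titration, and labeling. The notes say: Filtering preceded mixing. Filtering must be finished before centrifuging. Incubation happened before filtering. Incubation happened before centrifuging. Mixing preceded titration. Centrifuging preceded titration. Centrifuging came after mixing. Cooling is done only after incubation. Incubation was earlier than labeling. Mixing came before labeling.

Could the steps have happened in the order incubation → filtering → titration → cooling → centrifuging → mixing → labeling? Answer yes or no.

The constraints require mixing before titration, but in the proposed sequence titration appears ahead of mixing. That one violation is enough.

no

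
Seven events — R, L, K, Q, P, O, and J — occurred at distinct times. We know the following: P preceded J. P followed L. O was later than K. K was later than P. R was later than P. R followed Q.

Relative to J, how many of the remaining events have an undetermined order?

4

Forced before J: L and P.
That leaves K, O, Q, and R with no forced order relative to J — 4.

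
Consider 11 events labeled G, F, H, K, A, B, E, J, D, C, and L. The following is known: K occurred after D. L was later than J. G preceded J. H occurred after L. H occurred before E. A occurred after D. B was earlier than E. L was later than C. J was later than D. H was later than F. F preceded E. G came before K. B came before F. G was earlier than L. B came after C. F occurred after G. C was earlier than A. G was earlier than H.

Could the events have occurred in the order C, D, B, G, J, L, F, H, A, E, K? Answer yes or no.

Check each stated constraint against the proposed order — e.g. C is ahead of A; D is ahead of K. Every pair is in the required order; nothing is violated.

yes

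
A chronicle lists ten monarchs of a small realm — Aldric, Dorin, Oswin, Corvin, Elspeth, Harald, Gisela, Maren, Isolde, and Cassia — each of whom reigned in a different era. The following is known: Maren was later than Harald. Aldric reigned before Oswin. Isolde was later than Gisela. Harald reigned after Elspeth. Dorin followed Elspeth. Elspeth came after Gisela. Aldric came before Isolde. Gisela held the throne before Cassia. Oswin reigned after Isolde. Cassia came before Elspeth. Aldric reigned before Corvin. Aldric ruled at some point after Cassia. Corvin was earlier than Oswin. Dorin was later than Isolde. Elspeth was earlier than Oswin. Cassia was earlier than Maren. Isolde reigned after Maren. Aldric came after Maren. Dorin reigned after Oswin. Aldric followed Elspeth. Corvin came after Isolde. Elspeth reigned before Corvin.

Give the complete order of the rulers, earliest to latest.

The constraints fix every adjacent pair, so only one ordering works:
Gisela → Cassia → Elspeth → Harald → Maren → Aldric → Isolde → Corvin → Oswin → Dorin.

Gisela, Cassia, Elspeth, Harald, Maren, Aldric, Isolde, Corvin, Oswin, Dorin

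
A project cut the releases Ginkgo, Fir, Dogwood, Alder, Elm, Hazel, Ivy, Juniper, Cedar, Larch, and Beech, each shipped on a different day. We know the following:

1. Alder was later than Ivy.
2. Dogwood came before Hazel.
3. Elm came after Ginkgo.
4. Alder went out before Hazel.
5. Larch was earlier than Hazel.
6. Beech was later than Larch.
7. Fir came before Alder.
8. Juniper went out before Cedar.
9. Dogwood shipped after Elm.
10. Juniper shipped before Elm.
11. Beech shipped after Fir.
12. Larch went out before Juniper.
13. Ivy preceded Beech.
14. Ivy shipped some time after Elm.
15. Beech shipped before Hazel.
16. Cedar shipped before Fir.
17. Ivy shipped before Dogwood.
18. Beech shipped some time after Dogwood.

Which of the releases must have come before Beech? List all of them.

Cedar, Dogwood, Elm, Fir, Ginkgo, Ivy, Juniper, Larch

Directly stated before Beech: Dogwood, Fir, Ivy, and Larch.
Cedar reaches Beech via Cedar → Fir → Beech.
Elm reaches Beech via Elm → Dogwood → Beech.
Ginkgo reaches Beech via Ginkgo → Elm → Dogwood → Beech.
Likewise Juniper reaches Beech by chaining the stated constraints.
No chain forces Alder (or any of the others) ahead of Beech.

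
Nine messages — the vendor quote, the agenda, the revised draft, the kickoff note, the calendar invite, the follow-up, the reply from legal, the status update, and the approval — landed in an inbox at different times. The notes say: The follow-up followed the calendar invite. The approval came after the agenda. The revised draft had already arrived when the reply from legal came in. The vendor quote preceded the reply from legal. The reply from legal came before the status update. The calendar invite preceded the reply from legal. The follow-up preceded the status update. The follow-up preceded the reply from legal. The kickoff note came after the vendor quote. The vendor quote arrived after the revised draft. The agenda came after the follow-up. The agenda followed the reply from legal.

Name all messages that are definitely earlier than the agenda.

Directly stated before the agenda: the follow-up and the reply from legal.
The calendar invite reaches the agenda via the calendar invite → the reply from legal → the agenda.
The revised draft reaches the agenda via the revised draft → the reply from legal → the agenda.
The vendor quote reaches the agenda via the vendor quote → the reply from legal → the agenda.
No chain forces the status update (or any of the others) ahead of the agenda.

the calendar invite, the follow-up, the reply from legal, the revised draft, the vendor quote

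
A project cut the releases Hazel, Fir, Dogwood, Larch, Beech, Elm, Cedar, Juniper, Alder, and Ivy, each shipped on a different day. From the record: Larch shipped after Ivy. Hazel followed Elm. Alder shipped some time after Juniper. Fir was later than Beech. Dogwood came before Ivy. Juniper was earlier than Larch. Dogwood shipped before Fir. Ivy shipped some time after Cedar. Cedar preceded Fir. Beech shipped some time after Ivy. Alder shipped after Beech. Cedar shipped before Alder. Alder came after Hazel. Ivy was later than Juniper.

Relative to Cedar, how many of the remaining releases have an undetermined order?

4

Forced after Cedar: Alder, Beech, Fir, Ivy, and Larch.
That leaves Dogwood, Elm, Hazel, and Juniper with no forced order relative to Cedar — 4.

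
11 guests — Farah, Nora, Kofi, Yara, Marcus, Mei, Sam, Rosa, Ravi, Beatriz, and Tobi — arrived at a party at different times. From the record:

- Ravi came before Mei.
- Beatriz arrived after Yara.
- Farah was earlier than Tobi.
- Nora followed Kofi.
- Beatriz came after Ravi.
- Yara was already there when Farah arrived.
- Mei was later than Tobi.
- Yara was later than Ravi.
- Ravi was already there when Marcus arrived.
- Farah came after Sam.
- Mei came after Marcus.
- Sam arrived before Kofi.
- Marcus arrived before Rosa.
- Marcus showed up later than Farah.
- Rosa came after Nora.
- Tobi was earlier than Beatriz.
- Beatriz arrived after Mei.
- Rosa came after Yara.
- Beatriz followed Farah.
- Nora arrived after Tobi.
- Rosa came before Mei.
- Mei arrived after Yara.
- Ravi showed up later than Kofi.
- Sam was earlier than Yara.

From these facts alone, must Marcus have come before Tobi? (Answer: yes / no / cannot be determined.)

No chain of stated constraints runs from Marcus to Tobi, and none runs from Tobi to Marcus either.
So the relative order of Marcus and Tobi is not fixed by the given facts.

cannot be determined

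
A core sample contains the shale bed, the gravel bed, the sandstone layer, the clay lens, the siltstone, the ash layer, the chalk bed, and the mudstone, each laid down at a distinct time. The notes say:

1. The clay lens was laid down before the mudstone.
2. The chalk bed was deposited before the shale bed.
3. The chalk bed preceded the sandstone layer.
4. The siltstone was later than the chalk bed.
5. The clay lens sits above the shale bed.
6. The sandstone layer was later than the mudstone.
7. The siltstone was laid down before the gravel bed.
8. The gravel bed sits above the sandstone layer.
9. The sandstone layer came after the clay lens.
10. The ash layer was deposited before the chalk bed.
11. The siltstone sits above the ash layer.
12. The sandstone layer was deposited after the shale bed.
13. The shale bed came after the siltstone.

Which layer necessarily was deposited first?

the ash layer

The ash layer has a chain of constraints placing it before every other layer, so the ash layer must be first.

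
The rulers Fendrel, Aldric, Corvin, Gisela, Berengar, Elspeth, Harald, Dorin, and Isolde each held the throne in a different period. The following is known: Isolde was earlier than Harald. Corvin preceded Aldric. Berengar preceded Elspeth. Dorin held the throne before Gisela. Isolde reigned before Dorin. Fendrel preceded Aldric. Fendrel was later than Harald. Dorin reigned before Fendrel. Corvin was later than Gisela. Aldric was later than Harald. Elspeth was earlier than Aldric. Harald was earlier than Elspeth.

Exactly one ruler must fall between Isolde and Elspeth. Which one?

Harald

Tracing the constraints gives Isolde → Harald → Elspeth, so Harald sits after Isolde and before Elspeth.
No other ruler is forced both after Isolde and before Elspeth.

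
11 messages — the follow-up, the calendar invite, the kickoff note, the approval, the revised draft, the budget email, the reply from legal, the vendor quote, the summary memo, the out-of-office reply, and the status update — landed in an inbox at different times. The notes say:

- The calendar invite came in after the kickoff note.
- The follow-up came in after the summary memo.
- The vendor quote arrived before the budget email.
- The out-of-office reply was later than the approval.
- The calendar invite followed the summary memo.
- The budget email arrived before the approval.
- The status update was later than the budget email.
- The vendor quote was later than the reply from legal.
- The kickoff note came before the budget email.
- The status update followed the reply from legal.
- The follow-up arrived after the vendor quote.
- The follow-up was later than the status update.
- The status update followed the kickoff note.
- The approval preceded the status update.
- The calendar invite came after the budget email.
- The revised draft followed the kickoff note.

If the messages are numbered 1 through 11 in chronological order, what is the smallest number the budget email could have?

The kickoff note, the reply from legal, and the vendor quote must all come before the budget email — 3 forced predecessors.
Nothing else is forced ahead of the budget email, so its earliest slot is position 3 + 1 = 4.

4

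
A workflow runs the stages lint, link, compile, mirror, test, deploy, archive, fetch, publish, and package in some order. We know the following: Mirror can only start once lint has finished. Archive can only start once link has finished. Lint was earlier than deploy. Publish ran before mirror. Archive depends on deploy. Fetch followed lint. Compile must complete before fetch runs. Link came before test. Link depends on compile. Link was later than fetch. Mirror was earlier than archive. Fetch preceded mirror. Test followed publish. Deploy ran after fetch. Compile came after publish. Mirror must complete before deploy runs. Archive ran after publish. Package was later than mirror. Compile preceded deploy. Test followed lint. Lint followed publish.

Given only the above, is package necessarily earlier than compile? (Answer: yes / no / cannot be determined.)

no

Tracing the constraints gives compile → fetch → mirror → package, so compile must come before package.
That means package cannot be before compile.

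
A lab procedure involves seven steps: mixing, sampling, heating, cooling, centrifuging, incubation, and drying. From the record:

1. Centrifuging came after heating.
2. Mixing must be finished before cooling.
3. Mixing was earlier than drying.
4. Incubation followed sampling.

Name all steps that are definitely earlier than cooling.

Directly stated before cooling: mixing.
No chain forces sampling (or any of the others) ahead of cooling.

mixing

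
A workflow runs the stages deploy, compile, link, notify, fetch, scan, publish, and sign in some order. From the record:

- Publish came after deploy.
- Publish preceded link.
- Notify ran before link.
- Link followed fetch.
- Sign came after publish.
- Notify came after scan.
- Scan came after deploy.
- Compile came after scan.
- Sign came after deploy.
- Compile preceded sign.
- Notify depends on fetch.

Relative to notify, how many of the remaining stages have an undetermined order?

Forced before notify: deploy, fetch, and scan; forced after notify: link.
That leaves compile, publish, and sign with no forced order relative to notify — 3.

3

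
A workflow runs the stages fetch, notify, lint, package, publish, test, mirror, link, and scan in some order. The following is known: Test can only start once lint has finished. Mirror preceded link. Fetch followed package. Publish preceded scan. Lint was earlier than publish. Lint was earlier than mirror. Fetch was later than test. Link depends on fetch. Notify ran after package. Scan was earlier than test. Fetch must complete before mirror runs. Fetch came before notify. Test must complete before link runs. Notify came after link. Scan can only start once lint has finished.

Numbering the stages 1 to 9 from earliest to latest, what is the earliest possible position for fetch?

Lint, package, publish, scan, and test must all come before fetch — 5 forced predecessors.
Nothing else is forced ahead of fetch, so its earliest slot is position 5 + 1 = 6.

6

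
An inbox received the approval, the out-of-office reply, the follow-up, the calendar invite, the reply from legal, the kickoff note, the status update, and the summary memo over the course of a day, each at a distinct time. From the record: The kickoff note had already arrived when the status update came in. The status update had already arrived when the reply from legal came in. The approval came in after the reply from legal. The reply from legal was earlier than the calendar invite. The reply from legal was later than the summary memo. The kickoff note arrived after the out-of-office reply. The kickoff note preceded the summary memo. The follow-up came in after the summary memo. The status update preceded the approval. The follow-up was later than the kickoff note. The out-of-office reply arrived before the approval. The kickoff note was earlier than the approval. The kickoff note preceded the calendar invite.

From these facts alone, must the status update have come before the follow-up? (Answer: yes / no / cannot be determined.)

cannot be determined

No chain of stated constraints runs from the status update to the follow-up, and none runs from the follow-up to the status update either.
So the relative order of the status update and the follow-up is not fixed by the given facts.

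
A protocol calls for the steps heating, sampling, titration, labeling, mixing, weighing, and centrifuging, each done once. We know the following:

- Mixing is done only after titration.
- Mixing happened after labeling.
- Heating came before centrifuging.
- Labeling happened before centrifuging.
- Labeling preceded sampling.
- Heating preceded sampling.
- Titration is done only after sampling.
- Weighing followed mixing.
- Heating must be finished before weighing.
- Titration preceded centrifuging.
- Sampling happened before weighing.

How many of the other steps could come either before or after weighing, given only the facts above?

1

Forced before weighing: heating, labeling, mixing, sampling, and titration.
That leaves centrifuging with no forced order relative to weighing — 1.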